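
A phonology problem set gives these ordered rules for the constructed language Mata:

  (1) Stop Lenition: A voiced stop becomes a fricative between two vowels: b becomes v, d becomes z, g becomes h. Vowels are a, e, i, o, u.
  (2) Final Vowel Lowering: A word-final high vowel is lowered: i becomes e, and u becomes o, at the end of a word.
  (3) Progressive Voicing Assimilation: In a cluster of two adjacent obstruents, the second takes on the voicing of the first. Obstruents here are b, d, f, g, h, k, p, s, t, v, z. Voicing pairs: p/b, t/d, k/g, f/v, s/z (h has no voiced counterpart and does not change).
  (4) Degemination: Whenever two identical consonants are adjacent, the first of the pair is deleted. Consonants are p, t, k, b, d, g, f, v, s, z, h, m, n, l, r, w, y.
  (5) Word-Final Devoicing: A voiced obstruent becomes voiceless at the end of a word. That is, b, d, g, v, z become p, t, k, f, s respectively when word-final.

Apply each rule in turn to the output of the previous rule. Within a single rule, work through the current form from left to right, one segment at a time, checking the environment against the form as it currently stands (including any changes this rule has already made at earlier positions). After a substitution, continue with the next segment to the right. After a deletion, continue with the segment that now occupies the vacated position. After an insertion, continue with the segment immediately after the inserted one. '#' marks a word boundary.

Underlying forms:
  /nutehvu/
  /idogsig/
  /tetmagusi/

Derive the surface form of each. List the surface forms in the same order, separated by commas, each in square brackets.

/nutehvu/:
  (1) Stop Lenition: no change — [nutehvu]
  (2) Final Vowel Lowering: [nutehvu] → [nutehvo]
  (3) Progressive Voicing Assimilation: [nutehvo] → [nutehfo]
  (4) Degemination: no change — [nutehfo]
  (5) Word-Final Devoicing: no change — [nutehfo]
/idogsig/:
  (1) Stop Lenition: [idogsig] → [izogsig]
  (2) Final Vowel Lowering: no change — [izogsig]
  (3) Progressive Voicing Assimilation: [izogsig] → [izogzig]
  (4) Degemination: no change — [izogzig]
  (5) Word-Final Devoicing: [izogzig] → [izogzik]
/tetmagusi/:
  (1) Stop Lenition: [tetmagusi] → [tetmahusi]
  (2) Final Vowel Lowering: [tetmahusi] → [tetmahuse]
  (3) Progressive Voicing Assimilation: no change — [tetmahuse]
  (4) Degemination: no change — [tetmahuse]
  (5) Word-Final Devoicing: no change — [tetmahuse]

[nutehfo], [izogzik], [tetmahuse]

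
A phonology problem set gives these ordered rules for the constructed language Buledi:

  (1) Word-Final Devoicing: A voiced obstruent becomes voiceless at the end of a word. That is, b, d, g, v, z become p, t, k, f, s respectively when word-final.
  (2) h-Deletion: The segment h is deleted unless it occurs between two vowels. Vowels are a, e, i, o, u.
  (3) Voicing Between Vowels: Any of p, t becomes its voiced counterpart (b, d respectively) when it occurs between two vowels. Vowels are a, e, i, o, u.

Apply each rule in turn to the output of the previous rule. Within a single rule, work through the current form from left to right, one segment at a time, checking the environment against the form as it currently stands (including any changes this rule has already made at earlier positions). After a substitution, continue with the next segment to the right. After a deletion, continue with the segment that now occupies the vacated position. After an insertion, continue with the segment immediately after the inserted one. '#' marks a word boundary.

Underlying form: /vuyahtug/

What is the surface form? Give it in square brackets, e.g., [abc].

[vuyaduk]

(1) Word-Final Devoicing: [vuyahtug] → [vuyahtuk]
(2) h-Deletion: [vuyahtuk] → [vuyatuk]
(3) Voicing Between Vowels: [vuyatuk] → [vuyaduk]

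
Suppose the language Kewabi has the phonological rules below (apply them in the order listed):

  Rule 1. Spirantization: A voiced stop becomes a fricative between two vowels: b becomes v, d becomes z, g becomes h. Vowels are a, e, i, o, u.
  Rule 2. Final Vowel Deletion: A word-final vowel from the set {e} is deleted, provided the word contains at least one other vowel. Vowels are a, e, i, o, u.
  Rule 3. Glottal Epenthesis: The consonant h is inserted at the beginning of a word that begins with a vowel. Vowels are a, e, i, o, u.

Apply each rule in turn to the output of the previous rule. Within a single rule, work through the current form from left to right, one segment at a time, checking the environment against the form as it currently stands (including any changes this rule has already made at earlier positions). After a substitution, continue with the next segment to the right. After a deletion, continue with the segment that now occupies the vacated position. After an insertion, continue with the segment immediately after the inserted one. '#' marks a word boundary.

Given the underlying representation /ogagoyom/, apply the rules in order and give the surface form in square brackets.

Rule 1 Spirantization: [ogagoyom] → [ohahoyom]
Rule 2 Final Vowel Deletion: no change — [ohahoyom]
Rule 3 Glottal Epenthesis: [ohahoyom] → [hohahoyom]

[hohahoyom]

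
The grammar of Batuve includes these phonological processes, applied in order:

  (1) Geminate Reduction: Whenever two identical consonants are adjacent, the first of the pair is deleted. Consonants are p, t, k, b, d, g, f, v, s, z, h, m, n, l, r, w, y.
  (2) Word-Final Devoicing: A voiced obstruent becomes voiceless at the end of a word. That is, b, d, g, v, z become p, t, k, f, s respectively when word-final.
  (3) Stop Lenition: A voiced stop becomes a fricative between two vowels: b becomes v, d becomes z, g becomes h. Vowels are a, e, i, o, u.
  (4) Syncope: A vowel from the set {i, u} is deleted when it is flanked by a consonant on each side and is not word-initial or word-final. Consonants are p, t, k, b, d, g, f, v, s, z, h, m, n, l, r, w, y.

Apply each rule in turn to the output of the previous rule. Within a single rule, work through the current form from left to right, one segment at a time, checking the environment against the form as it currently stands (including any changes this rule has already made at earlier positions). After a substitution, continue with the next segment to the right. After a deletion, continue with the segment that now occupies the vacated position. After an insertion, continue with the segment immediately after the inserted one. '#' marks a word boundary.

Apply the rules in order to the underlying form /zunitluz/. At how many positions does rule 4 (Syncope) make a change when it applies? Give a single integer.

3

(1) Geminate Reduction: no change — [zunitluz]
(2) Word-Final Devoicing: [zunitluz] → [zunitlus]
(3) Stop Lenition: no change — [zunitlus]
(4) Syncope: [zunitlus] → [zntls]
Rule 4 changed 3 position(s).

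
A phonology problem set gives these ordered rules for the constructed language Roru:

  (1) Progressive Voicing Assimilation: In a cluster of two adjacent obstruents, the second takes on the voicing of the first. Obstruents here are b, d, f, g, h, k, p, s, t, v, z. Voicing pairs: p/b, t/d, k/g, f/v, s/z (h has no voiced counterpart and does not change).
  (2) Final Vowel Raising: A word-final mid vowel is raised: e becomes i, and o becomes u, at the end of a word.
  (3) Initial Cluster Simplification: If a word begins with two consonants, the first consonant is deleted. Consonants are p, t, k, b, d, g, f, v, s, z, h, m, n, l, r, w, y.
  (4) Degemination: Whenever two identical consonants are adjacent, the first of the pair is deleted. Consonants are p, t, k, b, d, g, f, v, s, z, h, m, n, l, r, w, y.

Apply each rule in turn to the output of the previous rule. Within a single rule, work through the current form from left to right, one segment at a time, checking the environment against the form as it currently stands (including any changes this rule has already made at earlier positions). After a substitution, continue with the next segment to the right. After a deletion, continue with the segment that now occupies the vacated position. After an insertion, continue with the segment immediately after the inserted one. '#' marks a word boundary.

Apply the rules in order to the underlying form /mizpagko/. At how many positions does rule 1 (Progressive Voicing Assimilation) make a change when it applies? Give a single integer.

2

(1) Progressive Voicing Assimilation: [mizpagko] → [mizbaggo]
(2) Final Vowel Raising: [mizbaggo] → [mizbaggu]
(3) Initial Cluster Simplification: no change — [mizbaggu]
(4) Degemination: [mizbaggu] → [mizbagu]
Rule 1 changed 2 position(s).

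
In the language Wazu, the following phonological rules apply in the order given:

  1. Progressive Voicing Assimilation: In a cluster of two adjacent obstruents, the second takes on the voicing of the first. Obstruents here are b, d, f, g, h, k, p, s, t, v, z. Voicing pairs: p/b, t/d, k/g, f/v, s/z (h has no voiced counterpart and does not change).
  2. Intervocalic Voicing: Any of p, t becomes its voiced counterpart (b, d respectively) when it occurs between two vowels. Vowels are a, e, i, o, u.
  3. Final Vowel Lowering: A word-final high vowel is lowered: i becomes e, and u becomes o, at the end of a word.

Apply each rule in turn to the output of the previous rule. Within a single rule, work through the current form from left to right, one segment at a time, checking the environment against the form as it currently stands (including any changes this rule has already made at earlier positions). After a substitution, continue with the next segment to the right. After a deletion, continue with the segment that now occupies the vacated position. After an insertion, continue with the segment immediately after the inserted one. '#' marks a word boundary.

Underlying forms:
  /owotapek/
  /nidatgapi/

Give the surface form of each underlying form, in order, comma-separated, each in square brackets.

[owodabek], [nidatkabe]

/owotapek/:
  1 Progressive Voicing Assimilation: no change — [owotapek]
  2 Intervocalic Voicing: [owotapek] → [owodabek]
  3 Final Vowel Lowering: no change — [owodabek]
/nidatgapi/:
  1 Progressive Voicing Assimilation: [nidatgapi] → [nidatkapi]
  2 Intervocalic Voicing: [nidatkapi] → [nidatkabi]
  3 Final Vowel Lowering: [nidatkabi] → [nidatkabe]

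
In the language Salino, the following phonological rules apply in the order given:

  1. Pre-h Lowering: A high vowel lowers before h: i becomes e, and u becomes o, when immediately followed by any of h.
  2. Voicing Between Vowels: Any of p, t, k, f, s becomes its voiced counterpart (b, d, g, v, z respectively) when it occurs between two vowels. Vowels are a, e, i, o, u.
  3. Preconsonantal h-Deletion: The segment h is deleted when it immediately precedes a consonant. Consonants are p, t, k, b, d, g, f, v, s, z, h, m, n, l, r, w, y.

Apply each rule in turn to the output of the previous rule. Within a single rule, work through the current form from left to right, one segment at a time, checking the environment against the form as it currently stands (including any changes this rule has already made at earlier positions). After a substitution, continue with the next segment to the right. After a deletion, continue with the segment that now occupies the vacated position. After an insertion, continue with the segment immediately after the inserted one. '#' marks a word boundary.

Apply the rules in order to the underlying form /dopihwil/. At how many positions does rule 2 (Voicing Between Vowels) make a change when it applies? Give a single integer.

1

1 Pre-h Lowering: [dopihwil] → [dopehwil]
2 Voicing Between Vowels: [dopehwil] → [dobehwil]
3 Preconsonantal h-Deletion: [dobehwil] → [dobewil]
Rule 2 changed 1 position(s).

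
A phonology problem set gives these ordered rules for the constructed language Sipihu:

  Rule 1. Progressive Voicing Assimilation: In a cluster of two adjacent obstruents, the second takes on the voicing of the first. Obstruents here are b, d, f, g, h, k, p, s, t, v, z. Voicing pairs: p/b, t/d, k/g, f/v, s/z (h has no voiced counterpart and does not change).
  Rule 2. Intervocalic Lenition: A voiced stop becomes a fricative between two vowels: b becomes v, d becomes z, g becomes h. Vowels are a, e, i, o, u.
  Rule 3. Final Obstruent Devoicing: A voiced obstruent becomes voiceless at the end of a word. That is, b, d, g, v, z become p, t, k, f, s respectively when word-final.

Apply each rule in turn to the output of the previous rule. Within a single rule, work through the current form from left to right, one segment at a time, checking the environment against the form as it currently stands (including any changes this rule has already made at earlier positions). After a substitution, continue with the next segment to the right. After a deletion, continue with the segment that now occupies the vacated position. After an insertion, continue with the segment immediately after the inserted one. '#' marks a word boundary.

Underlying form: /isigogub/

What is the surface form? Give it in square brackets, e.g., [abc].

[isihohup]

Rule 1 Progressive Voicing Assimilation: no change — [isigogub]
Rule 2 Intervocalic Lenition: [isigogub] → [isihohub]
Rule 3 Final Obstruent Devoicing: [isihohub] → [isihohup]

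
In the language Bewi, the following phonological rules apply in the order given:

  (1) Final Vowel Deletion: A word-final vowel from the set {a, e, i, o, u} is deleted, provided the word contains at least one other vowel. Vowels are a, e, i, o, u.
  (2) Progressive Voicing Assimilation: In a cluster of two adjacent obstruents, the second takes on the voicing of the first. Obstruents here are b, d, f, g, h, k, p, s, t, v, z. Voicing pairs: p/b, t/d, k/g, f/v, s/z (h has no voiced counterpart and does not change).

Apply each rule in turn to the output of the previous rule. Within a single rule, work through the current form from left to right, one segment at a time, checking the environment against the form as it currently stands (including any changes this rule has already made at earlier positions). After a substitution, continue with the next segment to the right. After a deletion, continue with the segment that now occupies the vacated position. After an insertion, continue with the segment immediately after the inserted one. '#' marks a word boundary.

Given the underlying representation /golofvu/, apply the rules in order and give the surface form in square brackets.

(1) Final Vowel Deletion: [golofvu] → [golofv]
(2) Progressive Voicing Assimilation: [golofv] → [goloff]

[goloff]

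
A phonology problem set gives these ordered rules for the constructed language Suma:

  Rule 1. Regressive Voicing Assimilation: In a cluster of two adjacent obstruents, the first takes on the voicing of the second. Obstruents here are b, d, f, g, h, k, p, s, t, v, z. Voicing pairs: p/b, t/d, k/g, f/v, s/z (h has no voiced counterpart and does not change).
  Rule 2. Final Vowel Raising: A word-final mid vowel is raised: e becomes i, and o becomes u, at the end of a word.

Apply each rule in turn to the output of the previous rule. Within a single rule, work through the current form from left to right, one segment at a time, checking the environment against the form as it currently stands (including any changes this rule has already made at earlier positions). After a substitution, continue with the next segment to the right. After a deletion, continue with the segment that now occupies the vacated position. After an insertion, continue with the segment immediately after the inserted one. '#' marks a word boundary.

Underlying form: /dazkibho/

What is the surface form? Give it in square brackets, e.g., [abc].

[daskiphu]

Rule 1 Regressive Voicing Assimilation: [dazkibho] → [daskipho]
Rule 2 Final Vowel Raising: [daskipho] → [daskiphu]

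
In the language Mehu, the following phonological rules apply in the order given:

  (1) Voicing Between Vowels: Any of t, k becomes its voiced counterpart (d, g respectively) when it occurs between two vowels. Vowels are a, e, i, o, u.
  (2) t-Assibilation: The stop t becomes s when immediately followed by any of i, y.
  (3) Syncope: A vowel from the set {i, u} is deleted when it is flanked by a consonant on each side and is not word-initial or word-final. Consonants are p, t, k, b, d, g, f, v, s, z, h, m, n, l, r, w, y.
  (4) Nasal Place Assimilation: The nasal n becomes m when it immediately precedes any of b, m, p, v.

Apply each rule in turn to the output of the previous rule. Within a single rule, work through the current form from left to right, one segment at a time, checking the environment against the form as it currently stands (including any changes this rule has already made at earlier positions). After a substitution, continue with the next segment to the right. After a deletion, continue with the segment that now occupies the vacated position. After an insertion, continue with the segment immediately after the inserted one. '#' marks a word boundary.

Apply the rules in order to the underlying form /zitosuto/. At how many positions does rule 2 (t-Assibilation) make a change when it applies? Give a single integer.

(1) Voicing Between Vowels: [zitosuto] → [zidosudo]
(2) t-Assibilation: no change — [zidosudo]
(3) Syncope: [zidosudo] → [zdosdo]
(4) Nasal Place Assimilation: no change — [zdosdo]
Rule 2 changed 0 position(s).

0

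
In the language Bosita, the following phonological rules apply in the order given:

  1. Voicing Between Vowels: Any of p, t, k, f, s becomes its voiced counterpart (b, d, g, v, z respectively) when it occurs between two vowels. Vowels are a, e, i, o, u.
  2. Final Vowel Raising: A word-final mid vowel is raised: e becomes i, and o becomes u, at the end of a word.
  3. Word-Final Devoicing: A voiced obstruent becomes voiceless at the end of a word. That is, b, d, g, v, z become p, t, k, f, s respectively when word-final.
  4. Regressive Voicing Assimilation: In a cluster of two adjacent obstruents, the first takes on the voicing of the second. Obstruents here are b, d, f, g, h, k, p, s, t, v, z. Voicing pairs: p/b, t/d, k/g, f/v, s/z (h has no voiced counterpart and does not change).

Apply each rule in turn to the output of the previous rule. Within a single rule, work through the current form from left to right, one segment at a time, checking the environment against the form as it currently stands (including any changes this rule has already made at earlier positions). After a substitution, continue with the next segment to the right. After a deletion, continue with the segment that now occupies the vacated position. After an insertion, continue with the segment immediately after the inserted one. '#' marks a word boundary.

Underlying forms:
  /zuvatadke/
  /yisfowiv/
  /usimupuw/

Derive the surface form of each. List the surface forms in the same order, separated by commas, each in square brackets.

[zuvadatki], [yisfowif], [uzimubuw]

/zuvatadke/:
  1 Voicing Between Vowels: [zuvatadke] → [zuvadadke]
  2 Final Vowel Raising: [zuvadadke] → [zuvadadki]
  3 Word-Final Devoicing: no change — [zuvadadki]
  4 Regressive Voicing Assimilation: [zuvadadki] → [zuvadatki]
/yisfowiv/:
  1 Voicing Between Vowels: no change — [yisfowiv]
  2 Final Vowel Raising: no change — [yisfowiv]
  3 Word-Final Devoicing: [yisfowiv] → [yisfowif]
  4 Regressive Voicing Assimilation: no change — [yisfowif]
/usimupuw/:
  1 Voicing Between Vowels: [usimupuw] → [uzimubuw]
  2 Final Vowel Raising: no change — [uzimubuw]
  3 Word-Final Devoicing: no change — [uzimubuw]
  4 Regressive Voicing Assimilation: no change — [uzimubuw]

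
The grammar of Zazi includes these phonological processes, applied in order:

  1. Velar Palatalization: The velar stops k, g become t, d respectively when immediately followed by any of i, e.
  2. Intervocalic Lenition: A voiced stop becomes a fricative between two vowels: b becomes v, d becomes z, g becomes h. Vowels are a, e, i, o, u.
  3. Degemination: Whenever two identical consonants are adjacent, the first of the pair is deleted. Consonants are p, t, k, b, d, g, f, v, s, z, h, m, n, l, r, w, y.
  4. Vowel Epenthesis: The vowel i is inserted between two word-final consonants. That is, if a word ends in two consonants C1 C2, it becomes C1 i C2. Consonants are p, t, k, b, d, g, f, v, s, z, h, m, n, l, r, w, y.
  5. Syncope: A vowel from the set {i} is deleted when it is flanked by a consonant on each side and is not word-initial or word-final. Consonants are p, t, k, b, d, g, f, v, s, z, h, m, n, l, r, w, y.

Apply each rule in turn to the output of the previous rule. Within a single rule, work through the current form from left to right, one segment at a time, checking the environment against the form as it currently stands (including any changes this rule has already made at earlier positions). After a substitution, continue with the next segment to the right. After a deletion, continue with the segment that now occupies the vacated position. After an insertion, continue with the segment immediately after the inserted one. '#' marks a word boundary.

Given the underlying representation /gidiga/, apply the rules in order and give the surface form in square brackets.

1 Velar Palatalization: [gidiga] → [didiga]
2 Intervocalic Lenition: [didiga] → [diziha]
3 Degemination: no change — [diziha]
4 Vowel Epenthesis: no change — [diziha]
5 Syncope: [diziha] → [dzha]

[dzha]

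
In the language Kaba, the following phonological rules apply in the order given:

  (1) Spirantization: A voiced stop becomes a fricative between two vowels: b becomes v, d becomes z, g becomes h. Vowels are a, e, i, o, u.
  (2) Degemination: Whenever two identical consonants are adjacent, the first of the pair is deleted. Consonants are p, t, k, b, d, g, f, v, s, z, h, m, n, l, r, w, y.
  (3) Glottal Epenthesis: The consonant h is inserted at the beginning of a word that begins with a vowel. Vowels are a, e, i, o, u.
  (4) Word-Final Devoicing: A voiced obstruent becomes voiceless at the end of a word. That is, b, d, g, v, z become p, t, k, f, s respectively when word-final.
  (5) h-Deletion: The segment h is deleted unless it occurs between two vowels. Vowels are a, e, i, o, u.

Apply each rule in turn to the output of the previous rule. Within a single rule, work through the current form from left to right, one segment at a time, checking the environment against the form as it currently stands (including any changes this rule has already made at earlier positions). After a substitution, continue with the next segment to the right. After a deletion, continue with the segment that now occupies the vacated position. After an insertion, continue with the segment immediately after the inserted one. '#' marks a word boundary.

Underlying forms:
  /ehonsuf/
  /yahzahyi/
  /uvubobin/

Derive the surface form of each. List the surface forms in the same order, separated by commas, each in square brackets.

/ehonsuf/:
  (1) Spirantization: no change — [ehonsuf]
  (2) Degemination: no change — [ehonsuf]
  (3) Glottal Epenthesis: [ehonsuf] → [hehonsuf]
  (4) Word-Final Devoicing: no change — [hehonsuf]
  (5) h-Deletion: [hehonsuf] → [ehonsuf]
/yahzahyi/:
  (1) Spirantization: no change — [yahzahyi]
  (2) Degemination: no change — [yahzahyi]
  (3) Glottal Epenthesis: no change — [yahzahyi]
  (4) Word-Final Devoicing: no change — [yahzahyi]
  (5) h-Deletion: [yahzahyi] → [yazayi]
/uvubobin/:
  (1) Spirantization: [uvubobin] → [uvuvovin]
  (2) Degemination: no change — [uvuvovin]
  (3) Glottal Epenthesis: [uvuvovin] → [huvuvovin]
  (4) Word-Final Devoicing: no change — [huvuvovin]
  (5) h-Deletion: [huvuvovin] → [uvuvovin]

[ehonsuf], [yazayi], [uvuvovin]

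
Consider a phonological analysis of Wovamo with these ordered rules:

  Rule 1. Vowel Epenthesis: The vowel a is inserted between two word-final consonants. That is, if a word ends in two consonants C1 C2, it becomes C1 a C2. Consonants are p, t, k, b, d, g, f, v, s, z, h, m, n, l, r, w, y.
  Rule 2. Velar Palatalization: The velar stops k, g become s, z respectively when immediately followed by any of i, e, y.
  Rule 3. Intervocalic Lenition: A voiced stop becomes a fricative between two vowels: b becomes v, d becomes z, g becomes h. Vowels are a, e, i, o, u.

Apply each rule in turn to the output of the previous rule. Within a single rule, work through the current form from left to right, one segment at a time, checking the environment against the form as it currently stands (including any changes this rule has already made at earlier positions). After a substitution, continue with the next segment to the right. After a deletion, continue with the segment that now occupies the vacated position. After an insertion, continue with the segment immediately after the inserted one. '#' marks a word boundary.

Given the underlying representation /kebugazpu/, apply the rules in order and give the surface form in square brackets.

Rule 1 Vowel Epenthesis: no change — [kebugazpu]
Rule 2 Velar Palatalization: [kebugazpu] → [sebugazpu]
Rule 3 Intervocalic Lenition: [sebugazpu] → [sevuhazpu]

[sevuhazpu]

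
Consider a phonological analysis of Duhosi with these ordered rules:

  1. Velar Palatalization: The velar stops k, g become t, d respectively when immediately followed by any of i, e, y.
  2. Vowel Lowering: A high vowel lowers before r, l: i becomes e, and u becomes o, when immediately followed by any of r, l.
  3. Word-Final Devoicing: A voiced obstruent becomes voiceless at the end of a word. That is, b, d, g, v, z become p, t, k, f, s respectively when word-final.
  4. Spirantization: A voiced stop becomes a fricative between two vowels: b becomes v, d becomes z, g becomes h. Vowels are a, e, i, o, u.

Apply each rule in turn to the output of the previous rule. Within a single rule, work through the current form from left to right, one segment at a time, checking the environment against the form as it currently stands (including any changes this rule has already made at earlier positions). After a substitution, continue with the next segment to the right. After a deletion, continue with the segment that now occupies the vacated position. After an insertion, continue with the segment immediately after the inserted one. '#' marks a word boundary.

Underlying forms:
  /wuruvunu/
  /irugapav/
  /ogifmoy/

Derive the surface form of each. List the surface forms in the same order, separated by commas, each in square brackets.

[woruvunu], [eruhapaf], [ozifmoy]

/wuruvunu/:
  1 Velar Palatalization: no change — [wuruvunu]
  2 Vowel Lowering: [wuruvunu] → [woruvunu]
  3 Word-Final Devoicing: no change — [woruvunu]
  4 Spirantization: no change — [woruvunu]
/irugapav/:
  1 Velar Palatalization: no change — [irugapav]
  2 Vowel Lowering: [irugapav] → [erugapav]
  3 Word-Final Devoicing: [erugapav] → [erugapaf]
  4 Spirantization: [erugapaf] → [eruhapaf]
/ogifmoy/:
  1 Velar Palatalization: [ogifmoy] → [odifmoy]
  2 Vowel Lowering: no change — [odifmoy]
  3 Word-Final Devoicing: no change — [odifmoy]
  4 Spirantization: [odifmoy] → [ozifmoy]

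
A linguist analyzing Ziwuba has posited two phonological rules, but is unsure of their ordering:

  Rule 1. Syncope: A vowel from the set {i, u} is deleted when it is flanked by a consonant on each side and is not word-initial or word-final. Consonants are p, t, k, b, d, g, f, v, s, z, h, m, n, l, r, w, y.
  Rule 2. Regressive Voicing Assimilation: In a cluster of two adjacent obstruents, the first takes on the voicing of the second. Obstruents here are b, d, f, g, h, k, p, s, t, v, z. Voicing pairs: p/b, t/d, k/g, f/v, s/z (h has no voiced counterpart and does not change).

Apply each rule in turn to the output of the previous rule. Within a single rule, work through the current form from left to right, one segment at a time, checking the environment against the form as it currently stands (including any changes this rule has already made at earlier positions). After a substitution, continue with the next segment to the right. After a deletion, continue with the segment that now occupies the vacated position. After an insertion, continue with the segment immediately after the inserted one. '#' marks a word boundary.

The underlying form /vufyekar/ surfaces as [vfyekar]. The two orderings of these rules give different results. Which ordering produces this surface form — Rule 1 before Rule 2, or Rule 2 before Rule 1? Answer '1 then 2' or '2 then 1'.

2 then 1

Order 1 then 2:
  1 Syncope: [vufyekar] → [vfyekar]
  2 Regressive Voicing Assimilation: [vfyekar] → [ffyekar]
  result: [ffyekar]
Order 2 then 1:
  2 Regressive Voicing Assimilation: no change — [vufyekar]
  1 Syncope: [vufyekar] → [vfyekar]
  result: [vfyekar]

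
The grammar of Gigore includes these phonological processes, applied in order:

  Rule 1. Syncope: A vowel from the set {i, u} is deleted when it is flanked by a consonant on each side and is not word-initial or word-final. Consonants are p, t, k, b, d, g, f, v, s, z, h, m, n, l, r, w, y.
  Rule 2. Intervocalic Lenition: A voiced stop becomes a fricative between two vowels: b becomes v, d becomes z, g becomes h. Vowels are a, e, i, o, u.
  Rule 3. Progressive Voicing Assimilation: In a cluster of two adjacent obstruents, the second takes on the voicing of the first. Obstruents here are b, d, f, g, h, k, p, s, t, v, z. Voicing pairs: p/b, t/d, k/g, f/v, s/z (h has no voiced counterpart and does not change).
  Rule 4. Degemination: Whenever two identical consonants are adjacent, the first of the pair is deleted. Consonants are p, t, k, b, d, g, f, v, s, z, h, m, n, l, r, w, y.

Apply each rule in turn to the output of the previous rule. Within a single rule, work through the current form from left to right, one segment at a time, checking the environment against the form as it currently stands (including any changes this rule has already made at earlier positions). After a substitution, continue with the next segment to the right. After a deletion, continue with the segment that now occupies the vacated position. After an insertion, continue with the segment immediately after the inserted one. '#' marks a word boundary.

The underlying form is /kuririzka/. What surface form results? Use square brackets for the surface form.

Rule 1 Syncope: [kuririzka] → [krrzka]
Rule 2 Intervocalic Lenition: no change — [krrzka]
Rule 3 Progressive Voicing Assimilation: [krrzka] → [krrzga]
Rule 4 Degemination: [krrzga] → [krzga]

[krzga]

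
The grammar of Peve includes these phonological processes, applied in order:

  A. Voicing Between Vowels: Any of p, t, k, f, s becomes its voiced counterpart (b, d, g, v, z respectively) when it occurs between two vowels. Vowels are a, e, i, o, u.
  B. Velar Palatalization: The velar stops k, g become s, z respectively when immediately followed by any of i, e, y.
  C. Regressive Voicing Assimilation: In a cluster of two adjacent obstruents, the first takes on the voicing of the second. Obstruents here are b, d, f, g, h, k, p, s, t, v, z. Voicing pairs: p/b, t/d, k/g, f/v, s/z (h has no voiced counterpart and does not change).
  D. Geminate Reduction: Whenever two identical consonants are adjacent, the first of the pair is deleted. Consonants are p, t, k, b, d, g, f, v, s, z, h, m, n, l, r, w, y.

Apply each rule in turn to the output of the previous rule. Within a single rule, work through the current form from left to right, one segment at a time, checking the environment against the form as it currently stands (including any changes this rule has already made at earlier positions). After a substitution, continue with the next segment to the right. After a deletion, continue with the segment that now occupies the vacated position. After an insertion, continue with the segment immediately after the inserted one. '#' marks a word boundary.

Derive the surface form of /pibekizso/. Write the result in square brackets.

[pibeziso]

A Voicing Between Vowels: [pibekizso] → [pibegizso]
B Velar Palatalization: [pibegizso] → [pibezizso]
C Regressive Voicing Assimilation: [pibezizso] → [pibezisso]
D Geminate Reduction: [pibezisso] → [pibeziso]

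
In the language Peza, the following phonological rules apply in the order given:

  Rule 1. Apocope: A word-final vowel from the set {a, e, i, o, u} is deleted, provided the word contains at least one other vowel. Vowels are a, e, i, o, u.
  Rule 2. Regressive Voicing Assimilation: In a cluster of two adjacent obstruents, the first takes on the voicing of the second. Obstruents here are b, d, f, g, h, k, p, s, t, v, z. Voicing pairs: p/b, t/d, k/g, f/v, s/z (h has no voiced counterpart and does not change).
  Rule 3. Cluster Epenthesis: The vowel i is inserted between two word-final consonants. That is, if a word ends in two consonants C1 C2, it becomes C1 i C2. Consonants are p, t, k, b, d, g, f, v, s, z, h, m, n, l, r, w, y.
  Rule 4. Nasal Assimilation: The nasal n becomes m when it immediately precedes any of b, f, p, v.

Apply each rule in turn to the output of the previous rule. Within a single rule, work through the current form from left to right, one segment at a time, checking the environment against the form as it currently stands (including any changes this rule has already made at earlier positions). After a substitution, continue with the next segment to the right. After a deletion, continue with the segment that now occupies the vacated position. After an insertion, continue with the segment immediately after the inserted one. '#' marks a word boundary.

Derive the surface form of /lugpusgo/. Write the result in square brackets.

Rule 1 Apocope: [lugpusgo] → [lugpusg]
Rule 2 Regressive Voicing Assimilation: [lugpusg] → [lukpuzg]
Rule 3 Cluster Epenthesis: [lukpuzg] → [lukpuzig]
Rule 4 Nasal Assimilation: no change — [lukpuzig]

[lukpuzig]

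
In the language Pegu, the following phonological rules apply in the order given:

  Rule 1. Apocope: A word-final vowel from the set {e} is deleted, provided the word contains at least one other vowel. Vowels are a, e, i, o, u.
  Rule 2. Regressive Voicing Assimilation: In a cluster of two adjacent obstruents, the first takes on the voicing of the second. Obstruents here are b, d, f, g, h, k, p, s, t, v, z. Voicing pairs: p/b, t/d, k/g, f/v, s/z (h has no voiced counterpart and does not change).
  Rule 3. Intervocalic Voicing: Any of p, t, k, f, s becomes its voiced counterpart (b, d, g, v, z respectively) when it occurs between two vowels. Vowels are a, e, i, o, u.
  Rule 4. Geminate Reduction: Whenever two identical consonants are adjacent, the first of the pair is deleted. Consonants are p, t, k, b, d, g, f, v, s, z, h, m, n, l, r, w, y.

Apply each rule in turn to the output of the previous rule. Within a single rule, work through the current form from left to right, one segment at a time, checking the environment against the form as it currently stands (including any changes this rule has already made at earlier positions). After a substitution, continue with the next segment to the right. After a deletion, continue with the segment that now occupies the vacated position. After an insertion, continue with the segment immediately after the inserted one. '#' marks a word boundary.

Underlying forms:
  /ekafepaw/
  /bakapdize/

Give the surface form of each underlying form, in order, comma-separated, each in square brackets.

[egavebaw], [bagabdiz]

/ekafepaw/:
  Rule 1 Apocope: no change — [ekafepaw]
  Rule 2 Regressive Voicing Assimilation: no change — [ekafepaw]
  Rule 3 Intervocalic Voicing: [ekafepaw] → [egavebaw]
  Rule 4 Geminate Reduction: no change — [egavebaw]
/bakapdize/:
  Rule 1 Apocope: [bakapdize] → [bakapdiz]
  Rule 2 Regressive Voicing Assimilation: [bakapdiz] → [bakabdiz]
  Rule 3 Intervocalic Voicing: [bakabdiz] → [bagabdiz]
  Rule 4 Geminate Reduction: no change — [bagabdiz]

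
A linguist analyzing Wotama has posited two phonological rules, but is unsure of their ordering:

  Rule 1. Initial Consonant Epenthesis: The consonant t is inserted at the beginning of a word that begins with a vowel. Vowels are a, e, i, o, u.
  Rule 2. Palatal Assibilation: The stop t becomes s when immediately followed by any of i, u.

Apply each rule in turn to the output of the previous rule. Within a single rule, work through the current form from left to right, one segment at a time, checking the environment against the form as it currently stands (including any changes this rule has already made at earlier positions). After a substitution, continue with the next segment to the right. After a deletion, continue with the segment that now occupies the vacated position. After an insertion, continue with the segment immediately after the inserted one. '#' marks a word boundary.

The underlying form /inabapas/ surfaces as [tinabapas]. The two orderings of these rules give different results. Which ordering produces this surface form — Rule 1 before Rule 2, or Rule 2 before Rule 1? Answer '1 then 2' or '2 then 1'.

Order 1 then 2:
  1 Initial Consonant Epenthesis: [inabapas] → [tinabapas]
  2 Palatal Assibilation: [tinabapas] → [sinabapas]
  result: [sinabapas]
Order 2 then 1:
  2 Palatal Assibilation: no change — [inabapas]
  1 Initial Consonant Epenthesis: [inabapas] → [tinabapas]
  result: [tinabapas]

2 then 1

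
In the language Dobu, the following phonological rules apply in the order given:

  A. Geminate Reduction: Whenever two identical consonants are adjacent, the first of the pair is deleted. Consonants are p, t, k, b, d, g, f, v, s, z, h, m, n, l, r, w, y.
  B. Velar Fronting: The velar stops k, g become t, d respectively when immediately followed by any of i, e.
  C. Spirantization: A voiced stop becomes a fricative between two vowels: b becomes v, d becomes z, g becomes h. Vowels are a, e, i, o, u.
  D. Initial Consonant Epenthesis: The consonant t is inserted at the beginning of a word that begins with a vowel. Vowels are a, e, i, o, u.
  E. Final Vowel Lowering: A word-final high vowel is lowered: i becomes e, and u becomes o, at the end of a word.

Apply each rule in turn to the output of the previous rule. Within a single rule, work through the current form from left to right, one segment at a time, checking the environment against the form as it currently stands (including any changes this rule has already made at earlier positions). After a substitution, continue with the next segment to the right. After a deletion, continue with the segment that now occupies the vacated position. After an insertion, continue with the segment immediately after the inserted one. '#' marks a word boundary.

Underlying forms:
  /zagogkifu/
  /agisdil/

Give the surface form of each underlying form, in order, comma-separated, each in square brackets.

/zagogkifu/:
  A Geminate Reduction: no change — [zagogkifu]
  B Velar Fronting: [zagogkifu] → [zagogtifu]
  C Spirantization: [zagogtifu] → [zahogtifu]
  D Initial Consonant Epenthesis: no change — [zahogtifu]
  E Final Vowel Lowering: [zahogtifu] → [zahogtifo]
/agisdil/:
  A Geminate Reduction: no change — [agisdil]
  B Velar Fronting: [agisdil] → [adisdil]
  C Spirantization: [adisdil] → [azisdil]
  D Initial Consonant Epenthesis: [azisdil] → [tazisdil]
  E Final Vowel Lowering: no change — [tazisdil]

[zahogtifo], [tazisdil]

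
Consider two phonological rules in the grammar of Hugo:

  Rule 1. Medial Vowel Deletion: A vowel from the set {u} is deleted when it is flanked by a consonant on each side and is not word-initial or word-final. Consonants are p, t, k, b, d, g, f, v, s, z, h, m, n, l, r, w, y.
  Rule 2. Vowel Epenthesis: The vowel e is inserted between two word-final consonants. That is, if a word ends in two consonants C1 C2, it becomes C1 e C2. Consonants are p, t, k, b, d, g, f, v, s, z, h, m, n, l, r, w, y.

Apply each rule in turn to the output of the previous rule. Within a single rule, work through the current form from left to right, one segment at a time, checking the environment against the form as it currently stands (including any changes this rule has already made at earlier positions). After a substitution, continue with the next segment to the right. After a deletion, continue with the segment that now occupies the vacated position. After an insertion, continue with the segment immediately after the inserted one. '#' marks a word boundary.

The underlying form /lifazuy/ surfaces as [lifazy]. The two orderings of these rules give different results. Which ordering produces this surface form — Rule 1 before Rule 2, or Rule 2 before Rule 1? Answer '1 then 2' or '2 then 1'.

Order 1 then 2:
  1 Medial Vowel Deletion: [lifazuy] → [lifazy]
  2 Vowel Epenthesis: [lifazy] → [lifazey]
  result: [lifazey]
Order 2 then 1:
  2 Vowel Epenthesis: no change — [lifazuy]
  1 Medial Vowel Deletion: [lifazuy] → [lifazy]
  result: [lifazy]

2 then 1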